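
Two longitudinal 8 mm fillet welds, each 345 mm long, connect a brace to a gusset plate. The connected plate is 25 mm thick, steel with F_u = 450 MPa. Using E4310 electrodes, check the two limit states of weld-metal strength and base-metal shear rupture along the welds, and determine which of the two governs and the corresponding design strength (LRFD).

E43XX → F_EXX = 430 MPa.
t_e = 0.707 × 8 = 5.656 mm; L = 690 mm.
Weld metal: φR_n = 0.75 × 0.6 × 430 × 5.656 × 690 × 10⁻³ = 755.2 kN.
Base metal (shear rupture): φR_n = 0.75 × 0.6 × 450 × 25 × 690 × 10⁻³ = 3493 kN.
Governing: weld metal.

φR_n ≈ 755 kN (weld metal governs)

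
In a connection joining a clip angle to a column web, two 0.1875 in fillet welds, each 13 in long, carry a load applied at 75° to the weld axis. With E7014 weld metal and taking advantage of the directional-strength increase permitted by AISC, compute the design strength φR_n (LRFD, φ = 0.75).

E70XX → F_EXX = 70 ksi.
t_e = 0.707 × 0.1875 = 0.1326 in; A_we = 0.1326 × 26 = 3.447 in².
Directional factor: 1.0 + 0.5 sin^1.5(75°) = 1.475.
F_nw = 0.6 × 70 × 1.475 = 61.94 ksi.
φR_n = 0.75 × 61.94 × 3.447 = 160.1 kips.

φR_n ≈ 160 kips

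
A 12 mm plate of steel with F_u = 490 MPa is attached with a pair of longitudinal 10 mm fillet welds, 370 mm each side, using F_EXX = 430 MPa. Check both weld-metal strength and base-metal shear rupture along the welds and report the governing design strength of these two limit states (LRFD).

t_e = 0.707 × 10 = 7.07 mm; L = 740 mm.
Weld metal: φR_n = 0.75 × 0.6 × 430 × 7.07 × 740 × 10⁻³ = 1012 kN.
Base metal (shear rupture): φR_n = 0.75 × 0.6 × 490 × 12 × 740 × 10⁻³ = 1958 kN.
Governing: weld metal.

φR_n ≈ 1010 kN (weld metal governs)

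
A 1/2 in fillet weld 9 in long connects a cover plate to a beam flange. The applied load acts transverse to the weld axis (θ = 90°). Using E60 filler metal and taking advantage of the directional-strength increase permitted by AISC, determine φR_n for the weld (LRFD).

φR_n ≈ 129 kip

E60XX → F_EXX = 60 ksi.
t_e = 0.707 × 0.5 = 0.3535 in; A_we = 0.3535 × 9 = 3.181 in².
Directional factor: 1.0 + 0.5 sin^1.5(90°) = 1.5.
F_nw = 0.6 × 60 × 1.5 = 54 ksi.
φR_n = 0.75 × 54 × 3.181 = 128.9 kip.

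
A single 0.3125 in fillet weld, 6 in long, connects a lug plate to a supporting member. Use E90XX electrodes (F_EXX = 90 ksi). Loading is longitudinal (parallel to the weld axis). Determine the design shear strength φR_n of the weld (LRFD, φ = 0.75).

φR_n ≈ 53.7 kip

Effective throat t_e = 0.707 × 0.3125 = 0.2209 in.
Total length L = 6 in; A_we = 0.2209 × 6 = 1.326 in².
F_nw = 0.6 F_EXX = 0.6 × 90 = 54 ksi.
φR_n = 0.75 × 54 × 1.326 = 53.69 kip.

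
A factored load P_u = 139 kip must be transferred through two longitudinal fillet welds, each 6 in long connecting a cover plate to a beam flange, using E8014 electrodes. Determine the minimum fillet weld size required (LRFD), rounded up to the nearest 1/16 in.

E80XX → F_EXX = 80 ksi.
Total weld length L = 12 in.
Required throat t_e = P_u / (φ × 0.6 F_EXX × L) = 139 / (0.75 × 0.6 × 80 × 12) = 0.3218 in.
Required leg w = t_e / 0.707 = 0.4551 in → use 1/2 in.

w = 1/2 in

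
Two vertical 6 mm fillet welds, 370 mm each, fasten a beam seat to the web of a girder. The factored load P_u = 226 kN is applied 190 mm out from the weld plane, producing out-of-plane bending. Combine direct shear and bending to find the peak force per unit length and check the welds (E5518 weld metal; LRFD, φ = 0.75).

E55XX → F_EXX = 550 MPa.
L_w = 2 × 370 = 740 mm; section modulus (unit throat) S = 2 × L²/6 = 45630 mm².
Direct shear f_v = P/L_w = 226×10³/740 = 305.4 N/mm.
Moment M = P × e = 226×10³ × 190 = 42940000 N·mm; bending f_b = M/S = 941 N/mm.
f_max = √(f_v² + f_b²) = √(305.4² + 941²) = 989.3 N/mm.
φr_n = 0.75 × 0.6 × 550 × (0.707 × 6) = 1050 N/mm → adequate.

f_max ≈ 989 N/mm; adequate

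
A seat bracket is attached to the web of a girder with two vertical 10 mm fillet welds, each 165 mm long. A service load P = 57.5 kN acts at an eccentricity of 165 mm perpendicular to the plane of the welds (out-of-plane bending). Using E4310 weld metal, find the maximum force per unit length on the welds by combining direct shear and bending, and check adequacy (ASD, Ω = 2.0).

f_max ≈ 1060 N/mm; NOT adequate

E43XX → F_EXX = 430 MPa.
L_w = 2 × 165 = 330 mm; section modulus (unit throat) S = 2 × L²/6 = 9075 mm².
Direct shear f_v = P/L_w = 57.5×10³/330 = 174.2 N/mm.
Moment M = P × e = 57.5×10³ × 165 = 9487500 N·mm; bending f_b = M/S = 1045 N/mm.
f_max = √(f_v² + f_b²) = √(174.2² + 1045²) = 1060 N/mm.
r_n/Ω = (1/2.0) × 0.6 × 430 × (0.707 × 10) = 912 N/mm → NOT adequate.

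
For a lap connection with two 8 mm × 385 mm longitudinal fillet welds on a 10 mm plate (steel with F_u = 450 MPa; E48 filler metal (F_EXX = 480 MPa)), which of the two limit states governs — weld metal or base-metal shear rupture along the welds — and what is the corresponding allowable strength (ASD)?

t_e = 0.707 × 8 = 5.656 mm; L = 770 mm.
Weld metal: R_n/Ω = (1/2.0) × 0.6 × 480 × 5.656 × 770 × 10⁻³ = 627.1 kN.
Base metal (shear rupture): R_n/Ω = (1/2.0) × 0.6 × 450 × 10 × 770 × 10⁻³ = 1040 kN.
Governing: weld metal.

R_n/Ω ≈ 627 kN (weld metal governs)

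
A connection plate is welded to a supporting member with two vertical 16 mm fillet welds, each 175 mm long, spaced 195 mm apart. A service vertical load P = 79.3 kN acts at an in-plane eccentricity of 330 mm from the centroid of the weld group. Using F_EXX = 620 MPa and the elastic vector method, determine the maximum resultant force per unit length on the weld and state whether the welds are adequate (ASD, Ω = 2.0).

Total weld length L_w = 350 mm. Treat welds as unit-width lines.
Polar moment about centroid: J = 2[d³/12 + d(b/2)²] = 2[175³/12 + 175×97.5²] = 4220000 mm³.
Direct shear f_v = P/L_w = 79.3×10³ / 350 = 226.6 N/mm (vertical).
Torsion M = P·e = 79.3×10³ × 330 = 26169000 N·mm.
Critical point at (x, y) = (97.5, 87.5) from centroid. f_tx = M·y/J = 542.6 N/mm; f_ty = M·x/J = 604.6 N/mm.
Resultant f_max = √[f_tx² + (f_v + f_ty)²] = √[542.6² + (226.6 + 604.6)²] = 992.5 N/mm.
Capacity per unit length: r_n/Ω = (1/2.0) × 0.6 × 620 × (0.707 × 16) = 2104 N/mm.
992.5 ≤ 2104 → adequate.

f_max ≈ 993 N/mm; adequate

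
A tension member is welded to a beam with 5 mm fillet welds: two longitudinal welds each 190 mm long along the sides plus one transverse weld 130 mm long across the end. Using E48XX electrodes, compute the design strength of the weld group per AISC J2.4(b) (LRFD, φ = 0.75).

φR_n ≈ 396 kN

E48XX → F_EXX = 480 MPa.
t_e = 0.707 × 5 = 3.535 mm.
R_nwl = 0.6 × 480 × 3.535 × 380 × 10⁻³ = 386.9 kN (longitudinal, 2 welds).
R_nwt = 0.6 × 480 × 3.535 × 130 × 10⁻³ = 132.4 kN (transverse, base value).
(i) R_nwl + R_nwt = 519.2 kN; (ii) 0.85 R_nwl + 1.5 R_nwt = 527.4 kN.
R_n = max = 527.4 kN [governs: (ii)]; φR_n = 395.5 kN.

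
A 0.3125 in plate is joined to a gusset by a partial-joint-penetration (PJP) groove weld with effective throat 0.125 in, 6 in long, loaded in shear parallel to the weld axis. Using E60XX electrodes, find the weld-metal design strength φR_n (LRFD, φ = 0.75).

E60XX → F_EXX = 60 ksi.
Effective throat (given) t_e = 0.125 in.
A_we = 0.125 × 6 = 0.75 in².
F_nw = 0.6 F_EXX = 36 ksi.
φR_n = 0.75 × 36 × 0.75 = 20.25 kips.

φR_n ≈ 20.2 kips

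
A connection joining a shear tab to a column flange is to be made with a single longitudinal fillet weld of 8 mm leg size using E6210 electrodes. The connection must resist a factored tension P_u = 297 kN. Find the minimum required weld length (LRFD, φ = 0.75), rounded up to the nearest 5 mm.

E62XX → F_EXX = 620 MPa.
Throat t_e = 0.707 × 8 = 5.656 mm.
φr_n = 0.75 × 0.6 × 620 × 5.656 × 10⁻³ = 1.578 kN/mm.
L_req = P_u / φr_n = 297 / 1.578 = 188.2 mm total.
Round up → use L = 190 mm.

L = 190 mm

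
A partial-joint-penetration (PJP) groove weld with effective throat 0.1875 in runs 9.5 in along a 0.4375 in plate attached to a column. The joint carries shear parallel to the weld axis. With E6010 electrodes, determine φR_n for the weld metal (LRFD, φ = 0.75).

E60XX → F_EXX = 60 ksi.
Effective throat (given) t_e = 0.1875 in.
A_we = 0.1875 × 9.5 = 1.781 in².
F_nw = 0.6 F_EXX = 36 ksi.
φR_n = 0.75 × 36 × 1.781 = 48.09 kip.

φR_n ≈ 48.1 kip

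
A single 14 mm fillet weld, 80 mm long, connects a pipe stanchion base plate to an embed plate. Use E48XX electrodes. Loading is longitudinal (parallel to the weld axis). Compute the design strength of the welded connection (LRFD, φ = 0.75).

E48XX → F_EXX = 480 MPa.
Effective throat t_e = 0.707 × 14 = 9.898 mm.
Total length L = 80 mm; A_we = 9.898 × 80 = 791.8 mm².
F_nw = 0.6 F_EXX = 0.6 × 480 = 288 MPa.
φR_n = 0.75 × 288 × 791.8 × 10⁻³ = 171 kN.

φR_n ≈ 171 kN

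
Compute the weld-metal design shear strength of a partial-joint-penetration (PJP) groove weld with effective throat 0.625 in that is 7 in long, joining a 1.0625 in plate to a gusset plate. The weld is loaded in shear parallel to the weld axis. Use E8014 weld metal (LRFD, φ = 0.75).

φR_n ≈ 158 kips

E80XX → F_EXX = 80 ksi.
Effective throat (given) t_e = 0.625 in.
A_we = 0.625 × 7 = 4.375 in².
F_nw = 0.6 F_EXX = 48 ksi.
φR_n = 0.75 × 48 × 4.375 = 157.5 kips.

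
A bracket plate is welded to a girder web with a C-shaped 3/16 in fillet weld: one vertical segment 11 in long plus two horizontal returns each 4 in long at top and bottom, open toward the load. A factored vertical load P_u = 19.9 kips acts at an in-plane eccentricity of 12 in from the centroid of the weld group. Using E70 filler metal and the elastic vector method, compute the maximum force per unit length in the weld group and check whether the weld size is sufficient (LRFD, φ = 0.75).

f_max ≈ 4.58 kip/in; NOT adequate

E70XX → F_EXX = 70 ksi.
Total weld length L_w = 19 in. Treat welds as unit-width lines.
Centroid: x̄ = 2×4×2 / 19 = 0.8421 in from the vertical weld.
Polar moment about centroid: J = I_x + I_y = [11³/12 + 2×4×5.5²] + [11×0.8421² + 2(4³/12 + 4×1.158²)] = 382.1 in³.
Direct shear f_v = P/L_w = 19.9 / 19 = 1.047 kip/in (vertical).
Torsion M = P·e = 19.9 × 12 = 238.8 kip·in.
Critical point at (x, y) = (3.158, 5.5) from centroid. f_tx = M·y/J = 3.437 kip/in; f_ty = M·x/J = 1.974 kip/in.
Resultant f_max = √[f_tx² + (f_v + f_ty)²] = √[3.437² + (1.047 + 1.974)²] = 4.576 kip/in.
Capacity per unit length: φr_n = 0.75 × 0.6 × 70 × (0.707 × 0.1875) = 4.176 kip/in.
4.576 > 4.176 → NOT adequate.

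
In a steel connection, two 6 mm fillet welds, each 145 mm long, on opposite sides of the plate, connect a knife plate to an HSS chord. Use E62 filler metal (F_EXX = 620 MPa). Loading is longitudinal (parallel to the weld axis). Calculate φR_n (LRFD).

Effective throat t_e = 0.707 × 6 = 4.242 mm.
Total length L = 290 mm; A_we = 4.242 × 290 = 1230 mm².
F_nw = 0.6 F_EXX = 0.6 × 620 = 372 MPa.
φR_n = 0.75 × 372 × 1230 × 10⁻³ = 343.2 kN.

φR_n ≈ 343 kN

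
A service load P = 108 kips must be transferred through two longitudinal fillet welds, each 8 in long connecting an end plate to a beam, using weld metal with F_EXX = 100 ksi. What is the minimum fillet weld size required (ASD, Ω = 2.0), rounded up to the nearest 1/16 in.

Total weld length L = 16 in.
Required throat t_e = P × Ω / (0.6 F_EXX × L) = 108 × 2.0 / (0.6 × 100 × 16) = 0.225 in.
Required leg w = t_e / 0.707 = 0.3182 in → use 3/8 in.

w = 3/8 in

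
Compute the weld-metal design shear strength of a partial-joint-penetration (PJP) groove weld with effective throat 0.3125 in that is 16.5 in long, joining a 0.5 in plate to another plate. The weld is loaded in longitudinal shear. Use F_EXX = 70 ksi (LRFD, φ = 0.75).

Effective throat (given) t_e = 0.3125 in.
A_we = 0.3125 × 16.5 = 5.156 in².
F_nw = 0.6 F_EXX = 42 ksi.
φR_n = 0.75 × 42 × 5.156 = 162.4 kip.

φR_n ≈ 162 kip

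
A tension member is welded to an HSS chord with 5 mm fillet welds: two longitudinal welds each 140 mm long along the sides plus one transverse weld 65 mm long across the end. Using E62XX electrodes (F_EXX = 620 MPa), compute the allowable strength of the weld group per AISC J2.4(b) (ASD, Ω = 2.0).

t_e = 0.707 × 5 = 3.535 mm.
R_nwl = 0.6 × 620 × 3.535 × 280 × 10⁻³ = 368.2 kN (longitudinal, 2 welds).
R_nwt = 0.6 × 620 × 3.535 × 65 × 10⁻³ = 85.48 kN (transverse, base value).
(i) R_nwl + R_nwt = 453.7 kN; (ii) 0.85 R_nwl + 1.5 R_nwt = 441.2 kN.
R_n = max = 453.7 kN [governs: (i)]; R_n/Ω = 226.8 kN.

R_n/Ω ≈ 227 kN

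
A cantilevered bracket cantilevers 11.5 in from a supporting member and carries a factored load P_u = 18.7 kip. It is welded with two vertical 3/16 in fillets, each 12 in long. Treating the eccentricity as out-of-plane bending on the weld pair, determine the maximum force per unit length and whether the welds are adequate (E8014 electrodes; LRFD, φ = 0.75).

f_max ≈ 4.55 kip/in; adequate

E80XX → F_EXX = 80 ksi.
L_w = 2 × 12 = 24 in; section modulus (unit throat) S = 2 × L²/6 = 48 in².
Direct shear f_v = P/L_w = 18.7/24 = 0.7792 kip/in.
Moment M = P × e = 18.7 × 11.5 = 215.05 kip·in; bending f_b = M/S = 4.48 kip/in.
f_max = √(f_v² + f_b²) = √(0.7792² + 4.48²) = 4.547 kip/in.
φr_n = 0.75 × 0.6 × 80 × (0.707 × 0.1875) = 4.772 kip/in → adequate.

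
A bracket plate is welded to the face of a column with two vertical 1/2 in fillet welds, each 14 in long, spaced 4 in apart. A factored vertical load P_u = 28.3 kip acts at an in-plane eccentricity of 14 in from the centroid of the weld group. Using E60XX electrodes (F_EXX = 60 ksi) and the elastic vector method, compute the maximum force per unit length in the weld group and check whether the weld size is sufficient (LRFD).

Total weld length L_w = 28 in. Treat welds as unit-width lines.
Polar moment about centroid: J = 2[d³/12 + d(b/2)²] = 2[14³/12 + 14×2²] = 569.3 in³.
Direct shear f_v = P/L_w = 28.3 / 28 = 1.011 kip/in (vertical).
Torsion M = P·e = 28.3 × 14 = 396.2 kip·in.
Critical point at (x, y) = (2, 7) from centroid. f_tx = M·y/J = 4.871 kip/in; f_ty = M·x/J = 1.392 kip/in.
Resultant f_max = √[f_tx² + (f_v + f_ty)²] = √[4.871² + (1.011 + 1.392)²] = 5.432 kip/in.
Capacity per unit length: φr_n = 0.75 × 0.6 × 60 × (0.707 × 0.5) = 9.544 kip/in.
5.432 ≤ 9.544 → adequate.

f_max ≈ 5.43 kip/in; adequate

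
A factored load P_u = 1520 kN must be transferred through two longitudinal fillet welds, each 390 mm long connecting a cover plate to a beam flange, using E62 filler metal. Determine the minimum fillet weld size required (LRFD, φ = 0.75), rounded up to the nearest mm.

E62XX → F_EXX = 620 MPa.
Total weld length L = 780 mm.
Required throat t_e = P_u / (φ × 0.6 F_EXX × L) = 1520 / (0.75 × 0.6 × 620 × 780 × 10⁻³) = 6.985 mm.
Required leg w = t_e / 0.707 = 9.879 mm → use 10 mm.

w = 10 mm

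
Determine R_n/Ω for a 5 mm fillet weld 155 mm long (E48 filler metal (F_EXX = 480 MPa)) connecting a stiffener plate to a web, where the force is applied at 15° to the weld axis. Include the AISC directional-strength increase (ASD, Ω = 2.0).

R_n/Ω ≈ 84.1 kN

t_e = 0.707 × 5 = 3.535 mm; A_we = 3.535 × 155 = 547.9 mm².
Directional factor: 1.0 + 0.5 sin^1.5(15°) = 1.066.
F_nw = 0.6 × 480 × 1.066 = 307 MPa.
R_n/Ω = (307 × 547.9) / 2.0 × 10⁻³ = 84.1 kN.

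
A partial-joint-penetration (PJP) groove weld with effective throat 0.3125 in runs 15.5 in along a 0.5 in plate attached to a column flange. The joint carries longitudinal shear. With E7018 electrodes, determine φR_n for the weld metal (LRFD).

φR_n ≈ 153 kip

E70XX → F_EXX = 70 ksi.
Effective throat (given) t_e = 0.3125 in.
A_we = 0.3125 × 15.5 = 4.844 in².
F_nw = 0.6 F_EXX = 42 ksi.
φR_n = 0.75 × 42 × 4.844 = 152.6 kip.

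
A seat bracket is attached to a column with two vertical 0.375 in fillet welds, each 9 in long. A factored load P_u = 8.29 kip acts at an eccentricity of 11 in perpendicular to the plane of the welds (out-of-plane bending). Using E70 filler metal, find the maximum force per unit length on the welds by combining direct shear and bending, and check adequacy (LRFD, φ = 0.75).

f_max ≈ 3.41 kip/in; adequate

E70XX → F_EXX = 70 ksi.
L_w = 2 × 9 = 18 in; section modulus (unit throat) S = 2 × L²/6 = 27 in².
Direct shear f_v = P/L_w = 8.29/18 = 0.4606 kip/in.
Moment M = P × e = 8.29 × 11 = 91.19 kip·in; bending f_b = M/S = 3.377 kip/in.
f_max = √(f_v² + f_b²) = √(0.4606² + 3.377²) = 3.409 kip/in.
φr_n = 0.75 × 0.6 × 70 × (0.707 × 0.375) = 8.351 kip/in → adequate.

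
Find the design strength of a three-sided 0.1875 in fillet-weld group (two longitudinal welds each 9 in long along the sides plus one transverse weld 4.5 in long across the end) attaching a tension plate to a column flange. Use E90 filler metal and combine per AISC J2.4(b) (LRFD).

E90XX → F_EXX = 90 ksi.
t_e = 0.707 × 0.1875 = 0.1326 in.
R_nwl = 0.6 × 90 × 0.1326 × 18 = 128.9 kip (longitudinal, 2 welds).
R_nwt = 0.6 × 90 × 0.1326 × 4.5 = 32.21 kip (transverse, base value).
(i) R_nwl + R_nwt = 161.1 kip; (ii) 0.85 R_nwl + 1.5 R_nwt = 157.8 kip.
R_n = max = 161.1 kip [governs: (i)]; φR_n = 120.8 kip.

φR_n ≈ 121 kip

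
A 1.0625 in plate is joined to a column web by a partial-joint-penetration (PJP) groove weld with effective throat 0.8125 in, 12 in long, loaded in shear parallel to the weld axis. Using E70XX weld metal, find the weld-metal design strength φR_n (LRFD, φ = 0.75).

E70XX → F_EXX = 70 ksi.
Effective throat (given) t_e = 0.8125 in.
A_we = 0.8125 × 12 = 9.75 in².
F_nw = 0.6 F_EXX = 42 ksi.
φR_n = 0.75 × 42 × 9.75 = 307.1 kips.

φR_n ≈ 307 kips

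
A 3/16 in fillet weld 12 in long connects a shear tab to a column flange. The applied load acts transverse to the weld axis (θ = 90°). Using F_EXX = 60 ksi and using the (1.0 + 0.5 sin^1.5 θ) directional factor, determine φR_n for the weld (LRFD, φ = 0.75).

φR_n ≈ 64.4 kip

t_e = 0.707 × 0.1875 = 0.1326 in; A_we = 0.1326 × 12 = 1.591 in².
Directional factor: 1.0 + 0.5 sin^1.5(90°) = 1.5.
F_nw = 0.6 × 60 × 1.5 = 54 ksi.
φR_n = 0.75 × 54 × 1.591 = 64.43 kip.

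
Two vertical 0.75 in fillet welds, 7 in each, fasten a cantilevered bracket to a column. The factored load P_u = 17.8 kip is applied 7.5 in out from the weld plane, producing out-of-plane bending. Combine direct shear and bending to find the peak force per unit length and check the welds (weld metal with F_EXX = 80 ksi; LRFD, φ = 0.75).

L_w = 2 × 7 = 14 in; section modulus (unit throat) S = 2 × L²/6 = 16.33 in².
Direct shear f_v = P/L_w = 17.8/14 = 1.271 kip/in.
Moment M = P × e = 17.8 × 7.5 = 133.5 kip·in; bending f_b = M/S = 8.173 kip/in.
f_max = √(f_v² + f_b²) = √(1.271² + 8.173²) = 8.272 kip/in.
φr_n = 0.75 × 0.6 × 80 × (0.707 × 0.75) = 19.09 kip/in → adequate.

f_max ≈ 8.27 kip/in; adequate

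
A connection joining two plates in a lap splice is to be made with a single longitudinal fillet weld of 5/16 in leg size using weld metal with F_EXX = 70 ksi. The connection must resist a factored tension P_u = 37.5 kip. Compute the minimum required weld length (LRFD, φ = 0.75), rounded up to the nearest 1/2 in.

L = 5.5 in

Throat t_e = 0.707 × 0.3125 = 0.2209 in.
φr_n = 0.75 × 0.6 × 70 × 0.2209 = 6.96 kip/in.
L_req = P_u / φr_n = 37.5 / 6.96 = 5.388 in total.
Round up → use L = 5.5 in.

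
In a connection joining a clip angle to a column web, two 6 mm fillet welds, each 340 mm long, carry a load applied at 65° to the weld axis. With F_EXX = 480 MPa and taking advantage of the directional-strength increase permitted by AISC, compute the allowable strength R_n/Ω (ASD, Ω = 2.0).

t_e = 0.707 × 6 = 4.242 mm; A_we = 4.242 × 680 = 2885 mm².
Directional factor: 1.0 + 0.5 sin^1.5(65°) = 1.431.
F_nw = 0.6 × 480 × 1.431 = 412.2 MPa.
R_n/Ω = (412.2 × 2885) / 2.0 × 10⁻³ = 594.6 kN.

R_n/Ω ≈ 595 kN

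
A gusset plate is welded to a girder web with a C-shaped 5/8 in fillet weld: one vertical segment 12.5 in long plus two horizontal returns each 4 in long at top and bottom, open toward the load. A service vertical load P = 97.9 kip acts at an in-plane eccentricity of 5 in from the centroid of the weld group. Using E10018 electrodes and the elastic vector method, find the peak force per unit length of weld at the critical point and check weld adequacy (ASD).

E100XX → F_EXX = 100 ksi.
Total weld length L_w = 20.5 in. Treat welds as unit-width lines.
Centroid: x̄ = 2×4×2 / 20.5 = 0.7805 in from the vertical weld.
Polar moment about centroid: J = I_x + I_y = [12.5³/12 + 2×4×6.25²] + [12.5×0.7805² + 2(4³/12 + 4×1.22²)] = 505.4 in³.
Direct shear f_v = P/L_w = 97.9 / 20.5 = 4.776 kip/in (vertical).
Torsion M = P·e = 97.9 × 5 = 489.5 kip·in.
Critical point at (x, y) = (3.22, 6.25) from centroid. f_tx = M·y/J = 6.053 kip/in; f_ty = M·x/J = 3.118 kip/in.
Resultant f_max = √[f_tx² + (f_v + f_ty)²] = √[6.053² + (4.776 + 3.118)²] = 9.947 kip/in.
Capacity per unit length: r_n/Ω = (1/2.0) × 0.6 × 100 × (0.707 × 0.625) = 13.26 kip/in.
9.947 ≤ 13.26 → adequate.

f_max ≈ 9.95 kip/in; adequate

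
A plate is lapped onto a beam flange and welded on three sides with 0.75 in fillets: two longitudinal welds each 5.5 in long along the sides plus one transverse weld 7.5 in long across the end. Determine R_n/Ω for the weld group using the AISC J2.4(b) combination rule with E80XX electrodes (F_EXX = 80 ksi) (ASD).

t_e = 0.707 × 0.75 = 0.5302 in.
R_nwl = 0.6 × 80 × 0.5302 × 11 = 280 kips (longitudinal, 2 welds).
R_nwt = 0.6 × 80 × 0.5302 × 7.5 = 190.9 kips (transverse, base value).
(i) R_nwl + R_nwt = 470.9 kips; (ii) 0.85 R_nwl + 1.5 R_nwt = 524.3 kips.
R_n = max = 524.3 kips [governs: (ii)]; R_n/Ω = 262.2 kips.

R_n/Ω ≈ 262 kips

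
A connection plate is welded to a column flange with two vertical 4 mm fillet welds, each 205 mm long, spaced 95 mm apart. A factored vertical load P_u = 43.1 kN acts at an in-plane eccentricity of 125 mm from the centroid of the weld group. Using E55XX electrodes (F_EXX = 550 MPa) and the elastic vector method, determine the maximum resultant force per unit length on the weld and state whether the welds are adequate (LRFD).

f_max ≈ 317 N/mm; adequate

Total weld length L_w = 410 mm. Treat welds as unit-width lines.
Polar moment about centroid: J = 2[d³/12 + d(b/2)²] = 2[205³/12 + 205×47.5²] = 2361000 mm³.
Direct shear f_v = P/L_w = 43.1×10³ / 410 = 105.1 N/mm (vertical).
Torsion M = P·e = 43.1×10³ × 125 = 5387500 N·mm.
Critical point at (x, y) = (47.5, 102.5) from centroid. f_tx = M·y/J = 233.9 N/mm; f_ty = M·x/J = 108.4 N/mm.
Resultant f_max = √[f_tx² + (f_v + f_ty)²] = √[233.9² + (105.1 + 108.4)²] = 316.7 N/mm.
Capacity per unit length: φr_n = 0.75 × 0.6 × 550 × (0.707 × 4) = 699.9 N/mm.
316.7 ≤ 699.9 → adequate.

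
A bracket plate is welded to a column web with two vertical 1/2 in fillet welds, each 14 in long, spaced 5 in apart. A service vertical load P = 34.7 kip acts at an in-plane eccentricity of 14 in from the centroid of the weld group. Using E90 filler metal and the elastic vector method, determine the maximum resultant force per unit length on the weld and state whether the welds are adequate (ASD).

f_max ≈ 6.24 kip/in; adequate

E90XX → F_EXX = 90 ksi.
Total weld length L_w = 28 in. Treat welds as unit-width lines.
Polar moment about centroid: J = 2[d³/12 + d(b/2)²] = 2[14³/12 + 14×2.5²] = 632.3 in³.
Direct shear f_v = P/L_w = 34.7 / 28 = 1.239 kip/in (vertical).
Torsion M = P·e = 34.7 × 14 = 485.8 kip·in.
Critical point at (x, y) = (2.5, 7) from centroid. f_tx = M·y/J = 5.378 kip/in; f_ty = M·x/J = 1.921 kip/in.
Resultant f_max = √[f_tx² + (f_v + f_ty)²] = √[5.378² + (1.239 + 1.921)²] = 6.238 kip/in.
Capacity per unit length: r_n/Ω = (1/2.0) × 0.6 × 90 × (0.707 × 0.5) = 9.544 kip/in.
6.238 ≤ 9.544 → adequate.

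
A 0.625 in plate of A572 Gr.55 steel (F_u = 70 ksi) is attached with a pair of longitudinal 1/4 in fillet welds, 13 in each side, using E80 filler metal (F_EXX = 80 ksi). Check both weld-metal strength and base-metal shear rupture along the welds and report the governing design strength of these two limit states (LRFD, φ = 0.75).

φR_n ≈ 165 kips (weld metal governs)

t_e = 0.707 × 0.25 = 0.1767 in; L = 26 in.
Weld metal: φR_n = 0.75 × 0.6 × 80 × 0.1767 × 26 = 165.4 kips.
Base metal (shear rupture): φR_n = 0.75 × 0.6 × 70 × 0.625 × 26 = 511.9 kips.
Governing: weld metal.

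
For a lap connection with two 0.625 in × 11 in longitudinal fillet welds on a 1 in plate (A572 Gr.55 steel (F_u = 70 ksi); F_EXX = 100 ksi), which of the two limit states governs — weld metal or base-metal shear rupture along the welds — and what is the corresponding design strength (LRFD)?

t_e = 0.707 × 0.625 = 0.4419 in; L = 22 in.
Weld metal: φR_n = 0.75 × 0.6 × 100 × 0.4419 × 22 = 437.5 kip.
Base metal (shear rupture): φR_n = 0.75 × 0.6 × 70 × 1 × 22 = 693 kip.
Governing: weld metal.

φR_n ≈ 437 kip (weld metal governs)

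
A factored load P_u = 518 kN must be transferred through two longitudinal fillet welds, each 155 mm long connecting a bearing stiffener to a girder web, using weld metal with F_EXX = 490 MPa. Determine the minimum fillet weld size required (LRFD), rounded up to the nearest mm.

w = 11 mm

Total weld length L = 310 mm.
Required throat t_e = P_u / (φ × 0.6 F_EXX × L) = 518 / (0.75 × 0.6 × 490 × 310 × 10⁻³) = 7.578 mm.
Required leg w = t_e / 0.707 = 10.72 mm → use 11 mm.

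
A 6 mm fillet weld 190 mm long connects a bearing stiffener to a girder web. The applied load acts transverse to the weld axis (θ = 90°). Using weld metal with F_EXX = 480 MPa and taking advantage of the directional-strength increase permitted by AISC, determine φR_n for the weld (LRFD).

φR_n ≈ 261 kN

t_e = 0.707 × 6 = 4.242 mm; A_we = 4.242 × 190 = 806 mm².
Directional factor: 1.0 + 0.5 sin^1.5(90°) = 1.5.
F_nw = 0.6 × 480 × 1.5 = 432 MPa.
φR_n = 0.75 × 432 × 806 × 10⁻³ = 261.1 kN.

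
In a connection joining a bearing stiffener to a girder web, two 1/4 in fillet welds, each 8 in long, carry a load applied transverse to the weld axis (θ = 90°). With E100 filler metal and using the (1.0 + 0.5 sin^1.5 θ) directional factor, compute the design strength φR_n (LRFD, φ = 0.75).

E100XX → F_EXX = 100 ksi.
t_e = 0.707 × 0.25 = 0.1767 in; A_we = 0.1767 × 16 = 2.828 in².
Directional factor: 1.0 + 0.5 sin^1.5(90°) = 1.5.
F_nw = 0.6 × 100 × 1.5 = 90 ksi.
φR_n = 0.75 × 90 × 2.828 = 190.9 kip.

φR_n ≈ 191 kip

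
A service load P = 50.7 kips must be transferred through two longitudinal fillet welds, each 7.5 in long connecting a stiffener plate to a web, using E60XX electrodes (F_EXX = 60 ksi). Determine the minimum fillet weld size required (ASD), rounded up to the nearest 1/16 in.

w = 5/16 in

Total weld length L = 15 in.
Required throat t_e = P × Ω / (0.6 F_EXX × L) = 50.7 × 2.0 / (0.6 × 60 × 15) = 0.1878 in.
Required leg w = t_e / 0.707 = 0.2656 in → use 5/16 in.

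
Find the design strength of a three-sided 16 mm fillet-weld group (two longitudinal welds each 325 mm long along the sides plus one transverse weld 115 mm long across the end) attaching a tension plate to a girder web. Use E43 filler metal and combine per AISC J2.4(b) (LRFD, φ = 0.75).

φR_n ≈ 1670 kN

E43XX → F_EXX = 430 MPa.
t_e = 0.707 × 16 = 11.31 mm.
R_nwl = 0.6 × 430 × 11.31 × 650 × 10⁻³ = 1897 kN (longitudinal, 2 welds).
R_nwt = 0.6 × 430 × 11.31 × 115 × 10⁻³ = 335.6 kN (transverse, base value).
(i) R_nwl + R_nwt = 2233 kN; (ii) 0.85 R_nwl + 1.5 R_nwt = 2116 kN.
R_n = max = 2233 kN [governs: (i)]; φR_n = 1674 kN.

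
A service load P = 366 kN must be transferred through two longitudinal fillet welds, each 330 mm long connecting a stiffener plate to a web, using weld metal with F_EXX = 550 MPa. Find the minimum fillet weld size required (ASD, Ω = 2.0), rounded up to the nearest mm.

w = 5 mm

Total weld length L = 660 mm.
Required throat t_e = P × Ω / (0.6 F_EXX × L) = 366 × 2.0 / (0.6 × 550 × 660 × 10⁻³) = 3.361 mm.
Required leg w = t_e / 0.707 = 4.754 mm → use 5 mm.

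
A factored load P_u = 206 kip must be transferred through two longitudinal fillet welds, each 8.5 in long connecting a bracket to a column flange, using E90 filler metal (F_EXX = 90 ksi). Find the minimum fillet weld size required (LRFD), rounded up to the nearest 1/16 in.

Total weld length L = 17 in.
Required throat t_e = P_u / (φ × 0.6 F_EXX × L) = 206 / (0.75 × 0.6 × 90 × 17) = 0.2992 in.
Required leg w = t_e / 0.707 = 0.4232 in → use 7/16 in.

w = 7/16 in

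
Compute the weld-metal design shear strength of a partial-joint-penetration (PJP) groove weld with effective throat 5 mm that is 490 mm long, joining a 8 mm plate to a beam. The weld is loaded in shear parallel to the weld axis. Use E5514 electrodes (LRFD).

E55XX → F_EXX = 550 MPa.
Effective throat (given) t_e = 5 mm.
A_we = 5 × 490 = 2450 mm².
F_nw = 0.6 F_EXX = 330 MPa.
φR_n = 0.75 × 330 × 2450 × 10⁻³ = 606.4 kN.

φR_n ≈ 606 kN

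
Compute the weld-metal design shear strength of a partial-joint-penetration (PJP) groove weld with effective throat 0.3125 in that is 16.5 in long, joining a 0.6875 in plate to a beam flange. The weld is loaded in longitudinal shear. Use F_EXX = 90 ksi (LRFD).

Effective throat (given) t_e = 0.3125 in.
A_we = 0.3125 × 16.5 = 5.156 in².
F_nw = 0.6 F_EXX = 54 ksi.
φR_n = 0.75 × 54 × 5.156 = 208.8 kips.

φR_n ≈ 209 kips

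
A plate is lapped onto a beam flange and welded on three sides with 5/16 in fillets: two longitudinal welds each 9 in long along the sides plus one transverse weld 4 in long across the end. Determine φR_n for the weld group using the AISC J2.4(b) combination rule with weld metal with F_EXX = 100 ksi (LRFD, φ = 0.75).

t_e = 0.707 × 0.3125 = 0.2209 in.
R_nwl = 0.6 × 100 × 0.2209 × 18 = 238.6 kips (longitudinal, 2 welds).
R_nwt = 0.6 × 100 × 0.2209 × 4 = 53.02 kips (transverse, base value).
(i) R_nwl + R_nwt = 291.6 kips; (ii) 0.85 R_nwl + 1.5 R_nwt = 282.4 kips.
R_n = max = 291.6 kips [governs: (i)]; φR_n = 218.7 kips.

φR_n ≈ 219 kips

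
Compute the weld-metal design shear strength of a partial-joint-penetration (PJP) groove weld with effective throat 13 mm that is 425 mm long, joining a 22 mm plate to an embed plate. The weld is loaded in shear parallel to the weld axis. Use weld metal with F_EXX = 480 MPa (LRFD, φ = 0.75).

Effective throat (given) t_e = 13 mm.
A_we = 13 × 425 = 5525 mm².
F_nw = 0.6 F_EXX = 288 MPa.
φR_n = 0.75 × 288 × 5525 × 10⁻³ = 1193 kN.

φR_n ≈ 1190 kN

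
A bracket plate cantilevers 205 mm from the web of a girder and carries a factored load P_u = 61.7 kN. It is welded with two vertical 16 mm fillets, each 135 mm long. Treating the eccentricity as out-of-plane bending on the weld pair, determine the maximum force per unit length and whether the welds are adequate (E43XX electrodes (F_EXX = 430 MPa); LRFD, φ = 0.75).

f_max ≈ 2090 N/mm; adequate

L_w = 2 × 135 = 270 mm; section modulus (unit throat) S = 2 × L²/6 = 6075 mm².
Direct shear f_v = P/L_w = 61.7×10³/270 = 228.5 N/mm.
Moment M = P × e = 61.7×10³ × 205 = 12648000 N·mm; bending f_b = M/S = 2082 N/mm.
f_max = √(f_v² + f_b²) = √(228.5² + 2082²) = 2095 N/mm.
φr_n = 0.75 × 0.6 × 430 × (0.707 × 16) = 2189 N/mm → adequate.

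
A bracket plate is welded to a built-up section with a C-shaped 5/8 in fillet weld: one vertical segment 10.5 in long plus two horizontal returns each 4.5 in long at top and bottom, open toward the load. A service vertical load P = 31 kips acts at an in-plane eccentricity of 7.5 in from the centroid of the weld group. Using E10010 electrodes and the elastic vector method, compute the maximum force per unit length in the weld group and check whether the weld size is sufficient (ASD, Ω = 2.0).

f_max ≈ 4.86 kip/in; adequate

E100XX → F_EXX = 100 ksi.
Total weld length L_w = 19.5 in. Treat welds as unit-width lines.
Centroid: x̄ = 2×4.5×2.25 / 19.5 = 1.038 in from the vertical weld.
Polar moment about centroid: J = I_x + I_y = [10.5³/12 + 2×4.5×5.25²] + [10.5×1.038² + 2(4.5³/12 + 4.5×1.212²)] = 384.3 in³.
Direct shear f_v = P/L_w = 31 / 19.5 = 1.59 kip/in (vertical).
Torsion M = P·e = 31 × 7.5 = 232.5 kip·in.
Critical point at (x, y) = (3.462, 5.25) from centroid. f_tx = M·y/J = 3.177 kip/in; f_ty = M·x/J = 2.094 kip/in.
Resultant f_max = √[f_tx² + (f_v + f_ty)²] = √[3.177² + (1.59 + 2.094)²] = 4.865 kip/in.
Capacity per unit length: r_n/Ω = (1/2.0) × 0.6 × 100 × (0.707 × 0.625) = 13.26 kip/in.
4.865 ≤ 13.26 → adequate.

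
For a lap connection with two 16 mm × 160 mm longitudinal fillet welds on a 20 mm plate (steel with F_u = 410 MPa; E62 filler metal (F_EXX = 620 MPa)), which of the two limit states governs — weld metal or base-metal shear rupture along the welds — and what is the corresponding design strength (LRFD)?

t_e = 0.707 × 16 = 11.31 mm; L = 320 mm.
Weld metal: φR_n = 0.75 × 0.6 × 620 × 11.31 × 320 × 10⁻³ = 1010 kN.
Base metal (shear rupture): φR_n = 0.75 × 0.6 × 410 × 20 × 320 × 10⁻³ = 1181 kN.
Governing: weld metal.

φR_n ≈ 1010 kN (weld metal governs)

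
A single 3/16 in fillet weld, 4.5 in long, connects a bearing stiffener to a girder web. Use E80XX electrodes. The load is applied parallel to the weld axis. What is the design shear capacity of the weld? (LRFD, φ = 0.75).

φR_n ≈ 21.5 kip

E80XX → F_EXX = 80 ksi.
Effective throat t_e = 0.707 × 0.1875 = 0.1326 in.
Total length L = 4.5 in; A_we = 0.1326 × 4.5 = 0.5965 in².
F_nw = 0.6 F_EXX = 0.6 × 80 = 48 ksi.
φR_n = 0.75 × 48 × 0.5965 = 21.48 kip.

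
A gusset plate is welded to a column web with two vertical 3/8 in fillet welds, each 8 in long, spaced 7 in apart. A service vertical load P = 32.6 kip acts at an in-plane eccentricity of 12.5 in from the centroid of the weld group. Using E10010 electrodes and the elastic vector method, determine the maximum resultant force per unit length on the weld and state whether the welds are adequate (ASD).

f_max ≈ 9.17 kip/in; NOT adequate

E100XX → F_EXX = 100 ksi.
Total weld length L_w = 16 in. Treat welds as unit-width lines.
Polar moment about centroid: J = 2[d³/12 + d(b/2)²] = 2[8³/12 + 8×3.5²] = 281.3 in³.
Direct shear f_v = P/L_w = 32.6 / 16 = 2.038 kip/in (vertical).
Torsion M = P·e = 32.6 × 12.5 = 407.5 kip·in.
Critical point at (x, y) = (3.5, 4) from centroid. f_tx = M·y/J = 5.794 kip/in; f_ty = M·x/J = 5.07 kip/in.
Resultant f_max = √[f_tx² + (f_v + f_ty)²] = √[5.794² + (2.038 + 5.07)²] = 9.169 kip/in.
Capacity per unit length: r_n/Ω = (1/2.0) × 0.6 × 100 × (0.707 × 0.375) = 7.954 kip/in.
9.169 > 7.954 → NOT adequate.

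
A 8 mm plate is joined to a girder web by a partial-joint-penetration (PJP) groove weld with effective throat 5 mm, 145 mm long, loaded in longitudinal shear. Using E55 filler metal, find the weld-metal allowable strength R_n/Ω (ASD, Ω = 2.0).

E55XX → F_EXX = 550 MPa.
Effective throat (given) t_e = 5 mm.
A_we = 5 × 145 = 725 mm².
F_nw = 0.6 F_EXX = 330 MPa.
R_n/Ω = (330 × 725) / 2.0 × 10⁻³ = 119.6 kN.

R_n/Ω ≈ 120 kN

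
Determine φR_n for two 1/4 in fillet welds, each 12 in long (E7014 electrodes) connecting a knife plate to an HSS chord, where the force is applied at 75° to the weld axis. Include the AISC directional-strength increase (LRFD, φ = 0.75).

E70XX → F_EXX = 70 ksi.
t_e = 0.707 × 0.25 = 0.1767 in; A_we = 0.1767 × 24 = 4.242 in².
Directional factor: 1.0 + 0.5 sin^1.5(75°) = 1.475.
F_nw = 0.6 × 70 × 1.475 = 61.94 ksi.
φR_n = 0.75 × 61.94 × 4.242 = 197 kip.

φR_n ≈ 197 kip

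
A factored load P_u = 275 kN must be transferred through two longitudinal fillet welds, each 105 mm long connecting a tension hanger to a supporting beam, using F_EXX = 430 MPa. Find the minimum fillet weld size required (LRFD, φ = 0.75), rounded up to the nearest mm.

Total weld length L = 210 mm.
Required throat t_e = P_u / (φ × 0.6 F_EXX × L) = 275 / (0.75 × 0.6 × 430 × 210 × 10⁻³) = 6.768 mm.
Required leg w = t_e / 0.707 = 9.572 mm → use 10 mm.

w = 10 mm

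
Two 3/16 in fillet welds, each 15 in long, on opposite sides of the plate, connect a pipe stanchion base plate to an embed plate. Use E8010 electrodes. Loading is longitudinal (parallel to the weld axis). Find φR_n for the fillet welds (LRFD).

φR_n ≈ 143 kip

E80XX → F_EXX = 80 ksi.
Effective throat t_e = 0.707 × 0.1875 = 0.1326 in.
Total length L = 30 in; A_we = 0.1326 × 30 = 3.977 in².
F_nw = 0.6 F_EXX = 0.6 × 80 = 48 ksi.
φR_n = 0.75 × 48 × 3.977 = 143.2 kip.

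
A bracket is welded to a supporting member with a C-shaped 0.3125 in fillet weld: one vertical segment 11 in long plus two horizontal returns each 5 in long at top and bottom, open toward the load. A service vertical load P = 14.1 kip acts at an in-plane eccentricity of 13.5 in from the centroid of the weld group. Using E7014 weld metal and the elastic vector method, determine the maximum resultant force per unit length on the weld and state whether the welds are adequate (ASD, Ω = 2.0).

f_max ≈ 3.16 kip/in; adequate

E70XX → F_EXX = 70 ksi.
Total weld length L_w = 21 in. Treat welds as unit-width lines.
Centroid: x̄ = 2×5×2.5 / 21 = 1.19 in from the vertical weld.
Polar moment about centroid: J = I_x + I_y = [11³/12 + 2×5×5.5²] + [11×1.19² + 2(5³/12 + 5×1.31²)] = 467 in³.
Direct shear f_v = P/L_w = 14.1 / 21 = 0.6714 kip/in (vertical).
Torsion M = P·e = 14.1 × 13.5 = 190.35 kip·in.
Critical point at (x, y) = (3.81, 5.5) from centroid. f_tx = M·y/J = 2.242 kip/in; f_ty = M·x/J = 1.553 kip/in.
Resultant f_max = √[f_tx² + (f_v + f_ty)²] = √[2.242² + (0.6714 + 1.553)²] = 3.158 kip/in.
Capacity per unit length: r_n/Ω = (1/2.0) × 0.6 × 70 × (0.707 × 0.3125) = 4.64 kip/in.
3.158 ≤ 4.64 → adequate.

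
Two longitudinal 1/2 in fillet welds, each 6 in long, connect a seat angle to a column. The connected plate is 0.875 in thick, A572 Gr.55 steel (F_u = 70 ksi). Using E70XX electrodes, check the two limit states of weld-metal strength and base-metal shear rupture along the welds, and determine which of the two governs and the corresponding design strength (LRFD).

φR_n ≈ 134 kip (weld metal governs)

E70XX → F_EXX = 70 ksi.
t_e = 0.707 × 0.5 = 0.3535 in; L = 12 in.
Weld metal: φR_n = 0.75 × 0.6 × 70 × 0.3535 × 12 = 133.6 kip.
Base metal (shear rupture): φR_n = 0.75 × 0.6 × 70 × 0.875 × 12 = 330.8 kip.
Governing: weld metal.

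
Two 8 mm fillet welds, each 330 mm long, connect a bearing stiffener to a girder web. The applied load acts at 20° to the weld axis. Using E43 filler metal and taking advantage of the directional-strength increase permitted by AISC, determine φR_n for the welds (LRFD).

E43XX → F_EXX = 430 MPa.
t_e = 0.707 × 8 = 5.656 mm; A_we = 5.656 × 660 = 3733 mm².
Directional factor: 1.0 + 0.5 sin^1.5(20°) = 1.1.
F_nw = 0.6 × 430 × 1.1 = 283.8 MPa.
φR_n = 0.75 × 283.8 × 3733 × 10⁻³ = 794.6 kN.

φR_n ≈ 795 kN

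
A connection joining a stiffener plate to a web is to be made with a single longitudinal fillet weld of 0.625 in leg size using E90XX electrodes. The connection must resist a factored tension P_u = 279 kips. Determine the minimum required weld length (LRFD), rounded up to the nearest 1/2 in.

L = 16 in

E90XX → F_EXX = 90 ksi.
Throat t_e = 0.707 × 0.625 = 0.4419 in.
φr_n = 0.75 × 0.6 × 90 × 0.4419 = 17.9 kips/in.
L_req = P_u / φr_n = 279 / 17.9 = 15.59 in total.
Round up → use L = 16 in.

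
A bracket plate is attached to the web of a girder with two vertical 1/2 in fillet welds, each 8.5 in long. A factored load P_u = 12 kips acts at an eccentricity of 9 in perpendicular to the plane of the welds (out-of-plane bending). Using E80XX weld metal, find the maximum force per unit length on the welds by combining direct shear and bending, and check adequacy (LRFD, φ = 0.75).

f_max ≈ 4.54 kip/in; adequate

E80XX → F_EXX = 80 ksi.
L_w = 2 × 8.5 = 17 in; section modulus (unit throat) S = 2 × L²/6 = 24.08 in².
Direct shear f_v = P/L_w = 12/17 = 0.7059 kip/in.
Moment M = P × e = 12 × 9 = 108 kip·in; bending f_b = M/S = 4.484 kip/in.
f_max = √(f_v² + f_b²) = √(0.7059² + 4.484²) = 4.54 kip/in.
φr_n = 0.75 × 0.6 × 80 × (0.707 × 0.5) = 12.73 kip/in → adequate.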